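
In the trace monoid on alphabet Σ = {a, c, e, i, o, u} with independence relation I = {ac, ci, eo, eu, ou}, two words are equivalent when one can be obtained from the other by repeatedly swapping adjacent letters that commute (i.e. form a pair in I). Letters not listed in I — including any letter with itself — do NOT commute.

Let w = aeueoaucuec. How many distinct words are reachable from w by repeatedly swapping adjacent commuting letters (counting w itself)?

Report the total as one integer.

0(a) covers ∅
1(e) covers 0:a
2(u) covers 0:a
3(e) covers 1:e
4(o) covers 0:a
5(a) covers 2:u, 3:e, 4:o
6(u) covers 5:a
7(c) covers 6:u
8(u) covers 7:c
9(e) covers 7:c
10(c) covers 8:u, 9:e
floor of heap: 0:a
completions by unplaced set U, small U first (add the entries for U minus each lowest piece of U):
  |U|=1: {10}:1
  |U|=2: {8,10}:1  {9,10}:1
  |U|=3: {8,9,10}:2
  |U|=4: {7,8,9,10}:2
  |U|=5: {6,7,8,9,10}:2
  |U|=6: {5,6,7,8,9,10}:2
  |U|=7: {2,5,6,7,8,9,10}:2  {3,5,6,7,8,9,10}:2  {4,5,6,7,8,9,10}:2
  |U|=8: {1,3,5,6,7,8,9,10}:2  {2,3,5,6,7,8,9,10}:4  {2,4,5,6,7,8,9,10}:4  {3,4,5,6,7,8,9,10}:4
  |U|=9: {1,2,3,5,6,7,8,9,10}:6  {1,3,4,5,6,7,8,9,10}:6  {2,3,4,5,6,7,8,9,10}:12
  start at 0(a): 24

24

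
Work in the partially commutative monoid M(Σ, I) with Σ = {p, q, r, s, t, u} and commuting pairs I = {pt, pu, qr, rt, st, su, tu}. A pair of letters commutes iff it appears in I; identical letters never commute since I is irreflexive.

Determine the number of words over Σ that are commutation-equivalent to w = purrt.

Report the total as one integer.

piece 0:p — minimal
piece 1:u — minimal
piece 2:r rests on {0:p, 1:u}
piece 3:r rests on {2:r}
piece 4:t — minimal
minimal pieces: {0:p, 1:u, 4:t}
ways to finish when only these pieces remain (= sum over removing one remaining piece with nothing left below it):
  1 left: {3}→1  {4}→1
  2 left: {2,3}→1  {3,4}→2
  3 left: {0,2,3}→1  {1,2,3}→1  {2,3,4}→3
  placing 0:p first → 4 extensions
  placing 1:u first → 4 extensions
  placing 4:t first → 2 extensions
total linear extensions = 10

10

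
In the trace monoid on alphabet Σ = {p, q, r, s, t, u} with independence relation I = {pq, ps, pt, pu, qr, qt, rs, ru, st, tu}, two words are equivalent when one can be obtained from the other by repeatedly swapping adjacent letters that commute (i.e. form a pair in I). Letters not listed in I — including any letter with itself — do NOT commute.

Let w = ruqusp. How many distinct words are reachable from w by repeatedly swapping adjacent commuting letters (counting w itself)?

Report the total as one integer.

15

0(r) covers ∅
1(u) covers ∅
2(q) covers 1:u
3(u) covers 2:q
4(s) covers 3:u
5(p) covers 0:r
floor of heap: 0:r, 1:u
completions by unplaced set U, small U first (add the entries for U minus each lowest piece of U):
  |U|=1: {4}:1  {5}:1
  |U|=2: {0,5}:1  {3,4}:1  {4,5}:2
  |U|=3: {0,4,5}:3  {2,3,4}:1  {3,4,5}:3
  |U|=4: {0,3,4,5}:6  {1,2,3,4}:1  {2,3,4,5}:4
  start at 0(r): 5
  start at 1(u): 10
sum over floor = 15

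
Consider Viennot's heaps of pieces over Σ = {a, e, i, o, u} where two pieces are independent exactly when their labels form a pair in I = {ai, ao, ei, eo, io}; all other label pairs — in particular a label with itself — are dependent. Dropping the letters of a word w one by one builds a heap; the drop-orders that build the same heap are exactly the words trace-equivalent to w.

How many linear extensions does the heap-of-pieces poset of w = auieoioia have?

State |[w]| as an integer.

drop 0:a onto floor
drop 1:u onto {0:a}
drop 2:i onto {1:u}
drop 3:e onto {1:u}
drop 4:o onto {1:u}
drop 5:i onto {2:i}
drop 6:o onto {4:o}
drop 7:i onto {5:i}
drop 8:a onto {3:e}
ground layer = {0:a}
drop-orders for the pieces not yet dropped (sum over which currently-grounded one goes next):
  1 to go: {6} 1  {7} 1  {8} 1
  2 to go: {3,8} 1  {4,6} 1  {5,7} 1  {6,7} 2  {6,8} 2  {7,8} 2
  3 to go: {2,5,7} 1  {3,6,8} 3  {3,7,8} 3  {4,6,7} 3  {4,6,8} 3  {5,6,7} 3  {5,7,8} 3  {6,7,8} 6
  4 to go: {2,5,6,7} 4  {2,5,7,8} 4  {3,4,6,8} 6  {3,5,7,8} 6  {3,6,7,8} 12  {4,5,6,7} 6  {4,6,7,8} 12  {5,6,7,8} 12
  5 to go: {2,3,5,7,8} 10  {2,4,5,6,7} 10  {2,5,6,7,8} 20  {3,4,6,7,8} 30  {3,5,6,7,8} 30  {4,5,6,7,8} 30
  6 to go: {2,3,5,6,7,8} 60  {2,4,5,6,7,8} 60  {3,4,5,6,7,8} 90
  7 to go: {2,3,4,5,6,7,8} 210
  if 0:a drops first: 210 orders

210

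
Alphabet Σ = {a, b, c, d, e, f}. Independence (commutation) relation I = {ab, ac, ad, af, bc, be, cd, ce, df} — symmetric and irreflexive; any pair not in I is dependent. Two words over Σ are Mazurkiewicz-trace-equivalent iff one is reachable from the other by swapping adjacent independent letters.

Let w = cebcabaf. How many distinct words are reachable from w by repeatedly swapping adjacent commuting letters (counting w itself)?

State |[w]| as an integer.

330

drop 0:c onto floor
drop 1:e onto floor
drop 2:b onto floor
drop 3:c onto {0:c}
drop 4:a onto {1:e}
drop 5:b onto {2:b}
drop 6:a onto {4:a}
drop 7:f onto {1:e, 3:c, 5:b}
ground layer = {0:c, 1:e, 2:b}
drop-orders for the pieces not yet dropped (sum over which currently-grounded one goes next):
  1 to go: {6} 1  {7} 1
  2 to go: {3,7} 1  {4,6} 1  {5,7} 1  {6,7} 2
  3 to go: {0,3,7} 1  {2,5,7} 1  {3,5,7} 2  {3,6,7} 3  {4,6,7} 3  {5,6,7} 3
  4 to go: {0,3,5,7} 3  {0,3,6,7} 4  {1,4,6,7} 3  {2,3,5,7} 3  {2,5,6,7} 4  {3,4,6,7} 6  {3,5,6,7} 8  {4,5,6,7} 6
  5 to go: {0,2,3,5,7} 6  {0,3,4,6,7} 10  {0,3,5,6,7} 15  {1,3,4,6,7} 9  {1,4,5,6,7} 9  {2,3,5,6,7} 15  {2,4,5,6,7} 10  {3,4,5,6,7} 20
  6 to go: {0,1,3,4,6,7} 19  {0,2,3,5,6,7} 36  {0,3,4,5,6,7} 45  {1,2,4,5,6,7} 19  {1,3,4,5,6,7} 38  {2,3,4,5,6,7} 45
  if 0:c drops first: 102 orders
  if 1:e drops first: 126 orders
  if 2:b drops first: 102 orders
heap linearizations: 330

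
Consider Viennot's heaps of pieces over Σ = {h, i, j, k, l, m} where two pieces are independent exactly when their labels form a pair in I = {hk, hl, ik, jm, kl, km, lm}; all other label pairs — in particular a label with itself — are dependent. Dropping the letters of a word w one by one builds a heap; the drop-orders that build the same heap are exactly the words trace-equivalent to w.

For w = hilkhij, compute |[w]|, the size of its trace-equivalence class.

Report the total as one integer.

12

0(h) covers ∅
1(i) covers 0:h
2(l) covers 1:i
3(k) covers ∅
4(h) covers 1:i
5(i) covers 2:l, 4:h
6(j) covers 3:k, 5:i
floor of heap: 0:h, 3:k
completions by unplaced set U, small U first (add the entries for U minus each lowest piece of U):
  |U|=1: {6}:1
  |U|=2: {3,6}:1  {5,6}:1
  |U|=3: {2,5,6}:1  {3,5,6}:2  {4,5,6}:1
  |U|=4: {2,3,5,6}:3  {2,4,5,6}:2  {3,4,5,6}:3
  |U|=5: {1,2,4,5,6}:2  {2,3,4,5,6}:8
  start at 0(h): 10
  start at 3(k): 2
sum over floor = 12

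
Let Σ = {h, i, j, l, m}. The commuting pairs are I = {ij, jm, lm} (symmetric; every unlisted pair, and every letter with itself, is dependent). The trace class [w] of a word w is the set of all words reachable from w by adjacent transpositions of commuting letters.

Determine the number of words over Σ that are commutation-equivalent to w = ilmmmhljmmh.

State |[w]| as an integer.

24

drop 0:i onto floor
drop 1:l onto {0:i}
drop 2:m onto {0:i}
drop 3:m onto {2:m}
drop 4:m onto {3:m}
drop 5:h onto {1:l, 4:m}
drop 6:l onto {5:h}
drop 7:j onto {6:l}
drop 8:m onto {5:h}
drop 9:m onto {8:m}
drop 10:h onto {7:j, 9:m}
ground layer = {0:i}
drop-orders for the pieces not yet dropped (sum over which currently-grounded one goes next):
  1 to go: {10} 1
  2 to go: {7,10} 1  {9,10} 1
  3 to go: {6,7,10} 1  {7,9,10} 2  {8,9,10} 1
  4 to go: {6,7,9,10} 3  {7,8,9,10} 3
  5 to go: {6,7,8,9,10} 6
  6 to go: {5,6,7,8,9,10} 6
  7 to go: {1,5,6,7,8,9,10} 6  {4,5,6,7,8,9,10} 6
  8 to go: {1,4,5,6,7,8,9,10} 12  {3,4,5,6,7,8,9,10} 6
  9 to go: {1,3,4,5,6,7,8,9,10} 18  {2,3,4,5,6,7,8,9,10} 6
  if 0:i drops first: 24 orders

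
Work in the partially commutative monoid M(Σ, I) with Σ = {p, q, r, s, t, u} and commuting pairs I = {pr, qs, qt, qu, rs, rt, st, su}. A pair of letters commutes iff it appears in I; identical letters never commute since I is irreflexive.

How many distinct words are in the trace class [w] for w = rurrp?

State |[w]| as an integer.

piece 0:r — minimal
piece 1:u rests on {0:r}
piece 2:r rests on {1:u}
piece 3:r rests on {2:r}
piece 4:p rests on {1:u}
minimal pieces: {0:r}
ways to finish when only these pieces remain (= sum over removing one remaining piece with nothing left below it):
  1 left: {3}→1  {4}→1
  2 left: {2,3}→1  {3,4}→2
  3 left: {2,3,4}→3
  placing 0:r first → 3 extensions

3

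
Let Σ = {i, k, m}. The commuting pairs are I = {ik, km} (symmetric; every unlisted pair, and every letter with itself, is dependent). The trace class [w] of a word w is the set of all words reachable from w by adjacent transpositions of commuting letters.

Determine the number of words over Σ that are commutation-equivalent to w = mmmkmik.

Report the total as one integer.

0(m) covers ∅
1(m) covers 0:m
2(m) covers 1:m
3(k) covers ∅
4(m) covers 2:m
5(i) covers 4:m
6(k) covers 3:k
floor of heap: 0:m, 3:k
completions by unplaced set U, small U first (add the entries for U minus each lowest piece of U):
  |U|=1: {5}:1  {6}:1
  |U|=2: {3,6}:1  {4,5}:1  {5,6}:2
  |U|=3: {2,4,5}:1  {3,5,6}:3  {4,5,6}:3
  |U|=4: {1,2,4,5}:1  {2,4,5,6}:4  {3,4,5,6}:6
  |U|=5: {0,1,2,4,5}:1  {1,2,4,5,6}:5  {2,3,4,5,6}:10
  start at 0(m): 15
  start at 3(k): 6
sum over floor = 21

21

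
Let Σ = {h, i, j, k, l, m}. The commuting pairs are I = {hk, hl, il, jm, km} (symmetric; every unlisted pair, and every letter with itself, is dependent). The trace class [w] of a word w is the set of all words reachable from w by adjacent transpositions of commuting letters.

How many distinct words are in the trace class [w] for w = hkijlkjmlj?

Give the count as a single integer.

6

piece 0:h — minimal
piece 1:k — minimal
piece 2:i rests on {0:h, 1:k}
piece 3:j rests on {2:i}
piece 4:l rests on {3:j}
piece 5:k rests on {4:l}
piece 6:j rests on {5:k}
piece 7:m rests on {4:l}
piece 8:l rests on {6:j, 7:m}
piece 9:j rests on {8:l}
minimal pieces: {0:h, 1:k}
ways to finish when only these pieces remain (= sum over removing one remaining piece with nothing left below it):
  1 left: {9}→1
  2 left: {8,9}→1
  3 left: {6,8,9}→1  {7,8,9}→1
  4 left: {5,6,8,9}→1  {6,7,8,9}→2
  5 left: {5,6,7,8,9}→3
  6 left: {4,5,6,7,8,9}→3
  7 left: {3,4,5,6,7,8,9}→3
  8 left: {2,3,4,5,6,7,8,9}→3
  placing 0:h first → 3 extensions
  placing 1:k first → 3 extensions
total linear extensions = 6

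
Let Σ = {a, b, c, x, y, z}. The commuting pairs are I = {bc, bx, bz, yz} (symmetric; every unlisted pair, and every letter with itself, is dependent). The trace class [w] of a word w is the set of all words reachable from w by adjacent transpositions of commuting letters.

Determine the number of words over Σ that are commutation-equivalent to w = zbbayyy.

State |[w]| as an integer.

#0=z has no predecessor
#1=b has no predecessor
#2=b depends on [1:b]
#3=a depends on [0:z, 2:b]
#4=y depends on [3:a]
#5=y depends on [4:y]
#6=y depends on [5:y]
sources: [0:z, 1:b]
N(rest) = Σ N(rest − s) over sources s of rest; N(one piece) = 1:
  size 1 → [6]=1
  size 2 → [5,6]=1
  size 3 → [4,5,6]=1
  size 4 → [3,4,5,6]=1
  size 5 → [0,3,4,5,6]=1  [2,3,4,5,6]=1
  first=0(z) contributes 1
  first=1(b) contributes 2
|[w]| = 3

3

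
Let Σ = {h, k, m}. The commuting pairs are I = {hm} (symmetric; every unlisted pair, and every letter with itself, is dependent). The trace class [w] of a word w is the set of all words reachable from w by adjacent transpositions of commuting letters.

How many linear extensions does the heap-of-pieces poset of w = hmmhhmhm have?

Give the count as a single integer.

0(h) covers ∅
1(m) covers ∅
2(m) covers 1:m
3(h) covers 0:h
4(h) covers 3:h
5(m) covers 2:m
6(h) covers 4:h
7(m) covers 5:m
floor of heap: 0:h, 1:m
completions by unplaced set U, small U first (add the entries for U minus each lowest piece of U):
  |U|=1: {6}:1  {7}:1
  |U|=2: {4,6}:1  {5,7}:1  {6,7}:2
  |U|=3: {2,5,7}:1  {3,4,6}:1  {4,6,7}:3  {5,6,7}:3
  |U|=4: {0,3,4,6}:1  {1,2,5,7}:1  {2,5,6,7}:4  {3,4,6,7}:4  {4,5,6,7}:6
  |U|=5: {0,3,4,6,7}:5  {1,2,5,6,7}:5  {2,4,5,6,7}:10  {3,4,5,6,7}:10
  |U|=6: {0,3,4,5,6,7}:15  {1,2,4,5,6,7}:15  {2,3,4,5,6,7}:20
  start at 0(h): 35
  start at 1(m): 35
sum over floor = 70

70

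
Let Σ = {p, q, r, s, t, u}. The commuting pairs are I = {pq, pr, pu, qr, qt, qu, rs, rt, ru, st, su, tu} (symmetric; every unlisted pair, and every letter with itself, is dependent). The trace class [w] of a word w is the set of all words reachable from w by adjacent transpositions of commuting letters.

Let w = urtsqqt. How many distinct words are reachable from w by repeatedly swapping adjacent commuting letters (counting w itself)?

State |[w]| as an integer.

420

piece 0:u — minimal
piece 1:r — minimal
piece 2:t — minimal
piece 3:s — minimal
piece 4:q rests on {3:s}
piece 5:q rests on {4:q}
piece 6:t rests on {2:t}
minimal pieces: {0:u, 1:r, 2:t, 3:s}
ways to finish when only these pieces remain (= sum over removing one remaining piece with nothing left below it):
  1 left: {0}→1  {1}→1  {5}→1  {6}→1
  2 left: {0,1}→2  {0,5}→2  {0,6}→2  {1,5}→2  {1,6}→2  {2,6}→1  {4,5}→1  {5,6}→2
  3 left: {0,1,5}→6  {0,1,6}→6  {0,2,6}→3  {0,4,5}→3  {0,5,6}→6  {1,2,6}→3  {1,4,5}→3  {1,5,6}→6  {2,5,6}→3  {3,4,5}→1  {4,5,6}→3
  4 left: {0,1,2,6}→12  {0,1,4,5}→12  {0,1,5,6}→24  {0,2,5,6}→12  {0,3,4,5}→4  {0,4,5,6}→12  {1,2,5,6}→12  {1,3,4,5}→4  {1,4,5,6}→12  {2,4,5,6}→6  {3,4,5,6}→4
  5 left: {0,1,2,5,6}→60  {0,1,3,4,5}→20  {0,1,4,5,6}→60  {0,2,4,5,6}→30  {0,3,4,5,6}→20  {1,2,4,5,6}→30  {1,3,4,5,6}→20  {2,3,4,5,6}→10
  placing 0:u first → 60 extensions
  placing 1:r first → 60 extensions
  placing 2:t first → 120 extensions
  placing 3:s first → 180 extensions
total linear extensions = 420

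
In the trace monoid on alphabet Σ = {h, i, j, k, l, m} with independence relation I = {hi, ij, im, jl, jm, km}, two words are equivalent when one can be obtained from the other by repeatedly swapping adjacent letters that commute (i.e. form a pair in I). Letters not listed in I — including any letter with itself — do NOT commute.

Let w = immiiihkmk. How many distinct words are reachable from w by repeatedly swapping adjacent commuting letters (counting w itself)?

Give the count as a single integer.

drop 0:i onto floor
drop 1:m onto floor
drop 2:m onto {1:m}
drop 3:i onto {0:i}
drop 4:i onto {3:i}
drop 5:i onto {4:i}
drop 6:h onto {2:m}
drop 7:k onto {5:i, 6:h}
drop 8:m onto {6:h}
drop 9:k onto {7:k}
ground layer = {0:i, 1:m}
drop-orders for the pieces not yet dropped (sum over which currently-grounded one goes next):
  1 to go: {8} 1  {9} 1
  2 to go: {7,9} 1  {8,9} 2
  3 to go: {5,7,9} 1  {7,8,9} 3
  4 to go: {4,5,7,9} 1  {5,7,8,9} 4  {6,7,8,9} 3
  5 to go: {2,6,7,8,9} 3  {3,4,5,7,9} 1  {4,5,7,8,9} 5  {5,6,7,8,9} 7
  6 to go: {0,3,4,5,7,9} 1  {1,2,6,7,8,9} 3  {2,5,6,7,8,9} 10  {3,4,5,7,8,9} 6  {4,5,6,7,8,9} 12
  7 to go: {0,3,4,5,7,8,9} 7  {1,2,5,6,7,8,9} 13  {2,4,5,6,7,8,9} 22  {3,4,5,6,7,8,9} 18
  8 to go: {0,3,4,5,6,7,8,9} 25  {1,2,4,5,6,7,8,9} 35  {2,3,4,5,6,7,8,9} 40
  if 0:i drops first: 75 orders
  if 1:m drops first: 65 orders
heap linearizations: 140

140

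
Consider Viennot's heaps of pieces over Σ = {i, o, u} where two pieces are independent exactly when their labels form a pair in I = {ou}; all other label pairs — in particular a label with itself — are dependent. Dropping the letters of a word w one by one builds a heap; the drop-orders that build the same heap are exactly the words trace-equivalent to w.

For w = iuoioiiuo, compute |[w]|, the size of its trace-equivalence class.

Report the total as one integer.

4

piece 0:i — minimal
piece 1:u rests on {0:i}
piece 2:o rests on {0:i}
piece 3:i rests on {1:u, 2:o}
piece 4:o rests on {3:i}
piece 5:i rests on {4:o}
piece 6:i rests on {5:i}
piece 7:u rests on {6:i}
piece 8:o rests on {6:i}
minimal pieces: {0:i}
ways to finish when only these pieces remain (= sum over removing one remaining piece with nothing left below it):
  1 left: {7}→1  {8}→1
  2 left: {7,8}→2
  3 left: {6,7,8}→2
  4 left: {5,6,7,8}→2
  5 left: {4,5,6,7,8}→2
  6 left: {3,4,5,6,7,8}→2
  7 left: {1,3,4,5,6,7,8}→2  {2,3,4,5,6,7,8}→2
  placing 0:i first → 4 extensions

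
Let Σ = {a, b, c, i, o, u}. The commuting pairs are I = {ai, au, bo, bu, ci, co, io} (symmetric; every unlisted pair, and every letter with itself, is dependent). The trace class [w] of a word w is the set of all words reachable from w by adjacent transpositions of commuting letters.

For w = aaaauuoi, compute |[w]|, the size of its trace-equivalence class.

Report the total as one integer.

50

piece 0:a — minimal
piece 1:a rests on {0:a}
piece 2:a rests on {1:a}
piece 3:a rests on {2:a}
piece 4:u — minimal
piece 5:u rests on {4:u}
piece 6:o rests on {3:a, 5:u}
piece 7:i rests on {5:u}
minimal pieces: {0:a, 4:u}
ways to finish when only these pieces remain (= sum over removing one remaining piece with nothing left below it):
  1 left: {6}→1  {7}→1
  2 left: {3,6}→1  {6,7}→2
  3 left: {2,3,6}→1  {3,6,7}→3  {5,6,7}→2
  4 left: {1,2,3,6}→1  {2,3,6,7}→4  {3,5,6,7}→5  {4,5,6,7}→2
  5 left: {0,1,2,3,6}→1  {1,2,3,6,7}→5  {2,3,5,6,7}→9  {3,4,5,6,7}→7
  6 left: {0,1,2,3,6,7}→6  {1,2,3,5,6,7}→14  {2,3,4,5,6,7}→16
  placing 0:a first → 30 extensions
  placing 4:u first → 20 extensions
total linear extensions = 50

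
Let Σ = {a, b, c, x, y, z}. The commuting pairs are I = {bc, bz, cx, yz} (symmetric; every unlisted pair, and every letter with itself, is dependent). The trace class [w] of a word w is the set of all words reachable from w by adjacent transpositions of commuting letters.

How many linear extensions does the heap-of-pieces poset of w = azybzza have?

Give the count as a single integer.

10

drop 0:a onto floor
drop 1:z onto {0:a}
drop 2:y onto {0:a}
drop 3:b onto {2:y}
drop 4:z onto {1:z}
drop 5:z onto {4:z}
drop 6:a onto {3:b, 5:z}
ground layer = {0:a}
drop-orders for the pieces not yet dropped (sum over which currently-grounded one goes next):
  1 to go: {6} 1
  2 to go: {3,6} 1  {5,6} 1
  3 to go: {2,3,6} 1  {3,5,6} 2  {4,5,6} 1
  4 to go: {1,4,5,6} 1  {2,3,5,6} 3  {3,4,5,6} 3
  5 to go: {1,3,4,5,6} 4  {2,3,4,5,6} 6
  if 0:a drops first: 10 orders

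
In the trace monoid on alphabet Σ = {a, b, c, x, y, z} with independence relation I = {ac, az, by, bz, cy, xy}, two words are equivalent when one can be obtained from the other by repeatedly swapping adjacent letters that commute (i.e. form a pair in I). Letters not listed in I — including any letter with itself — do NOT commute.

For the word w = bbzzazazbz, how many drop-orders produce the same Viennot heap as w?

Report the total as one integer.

252

0(b) covers ∅
1(b) covers 0:b
2(z) covers ∅
3(z) covers 2:z
4(a) covers 1:b
5(z) covers 3:z
6(a) covers 4:a
7(z) covers 5:z
8(b) covers 6:a
9(z) covers 7:z
floor of heap: 0:b, 2:z
completions by unplaced set U, small U first (add the entries for U minus each lowest piece of U):
  |U|=1: {8}:1  {9}:1
  |U|=2: {6,8}:1  {7,9}:1  {8,9}:2
  |U|=3: {4,6,8}:1  {5,7,9}:1  {6,8,9}:3  {7,8,9}:3
  |U|=4: {1,4,6,8}:1  {3,5,7,9}:1  {4,6,8,9}:4  {5,7,8,9}:4  {6,7,8,9}:6
  |U|=5: {0,1,4,6,8}:1  {1,4,6,8,9}:5  {2,3,5,7,9}:1  {3,5,7,8,9}:5  {4,6,7,8,9}:10  {5,6,7,8,9}:10
  |U|=6: {0,1,4,6,8,9}:6  {1,4,6,7,8,9}:15  {2,3,5,7,8,9}:6  {3,5,6,7,8,9}:15  {4,5,6,7,8,9}:20
  |U|=7: {0,1,4,6,7,8,9}:21  {1,4,5,6,7,8,9}:35  {2,3,5,6,7,8,9}:21  {3,4,5,6,7,8,9}:35
  |U|=8: {0,1,4,5,6,7,8,9}:56  {1,3,4,5,6,7,8,9}:70  {2,3,4,5,6,7,8,9}:56
  start at 0(b): 126
  start at 2(z): 126
sum over floor = 252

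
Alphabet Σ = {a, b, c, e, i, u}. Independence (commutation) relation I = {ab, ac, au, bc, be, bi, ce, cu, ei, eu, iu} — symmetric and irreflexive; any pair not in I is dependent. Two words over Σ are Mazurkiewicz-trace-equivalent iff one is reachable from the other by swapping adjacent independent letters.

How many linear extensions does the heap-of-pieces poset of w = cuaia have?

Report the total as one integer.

piece 0:c — minimal
piece 1:u — minimal
piece 2:a — minimal
piece 3:i rests on {0:c, 2:a}
piece 4:a rests on {3:i}
minimal pieces: {0:c, 1:u, 2:a}
ways to finish when only these pieces remain (= sum over removing one remaining piece with nothing left below it):
  1 left: {1}→1  {4}→1
  2 left: {1,4}→2  {3,4}→1
  3 left: {0,3,4}→1  {1,3,4}→3  {2,3,4}→1
  placing 0:c first → 4 extensions
  placing 1:u first → 2 extensions
  placing 2:a first → 4 extensions
total linear extensions = 10

10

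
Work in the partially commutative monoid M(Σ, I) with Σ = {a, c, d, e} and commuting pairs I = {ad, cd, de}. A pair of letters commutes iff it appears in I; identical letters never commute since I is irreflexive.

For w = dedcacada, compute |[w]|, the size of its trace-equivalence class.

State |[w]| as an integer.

84

drop 0:d onto floor
drop 1:e onto floor
drop 2:d onto {0:d}
drop 3:c onto {1:e}
drop 4:a onto {3:c}
drop 5:c onto {4:a}
drop 6:a onto {5:c}
drop 7:d onto {2:d}
drop 8:a onto {6:a}
ground layer = {0:d, 1:e}
drop-orders for the pieces not yet dropped (sum over which currently-grounded one goes next):
  1 to go: {7} 1  {8} 1
  2 to go: {2,7} 1  {6,8} 1  {7,8} 2
  3 to go: {0,2,7} 1  {2,7,8} 3  {5,6,8} 1  {6,7,8} 3
  4 to go: {0,2,7,8} 4  {2,6,7,8} 6  {4,5,6,8} 1  {5,6,7,8} 4
  5 to go: {0,2,6,7,8} 10  {2,5,6,7,8} 10  {3,4,5,6,8} 1  {4,5,6,7,8} 5
  6 to go: {0,2,5,6,7,8} 20  {1,3,4,5,6,8} 1  {2,4,5,6,7,8} 15  {3,4,5,6,7,8} 6
  7 to go: {0,2,4,5,6,7,8} 35  {1,3,4,5,6,7,8} 7  {2,3,4,5,6,7,8} 21
  if 0:d drops first: 28 orders
  if 1:e drops first: 56 orders
heap linearizations: 84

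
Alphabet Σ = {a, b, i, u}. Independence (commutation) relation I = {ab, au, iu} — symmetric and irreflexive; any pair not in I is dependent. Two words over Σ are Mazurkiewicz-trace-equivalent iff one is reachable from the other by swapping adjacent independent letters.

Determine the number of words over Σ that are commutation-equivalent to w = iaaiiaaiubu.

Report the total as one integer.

drop 0:i onto floor
drop 1:a onto {0:i}
drop 2:a onto {1:a}
drop 3:i onto {2:a}
drop 4:i onto {3:i}
drop 5:a onto {4:i}
drop 6:a onto {5:a}
drop 7:i onto {6:a}
drop 8:u onto floor
drop 9:b onto {7:i, 8:u}
drop 10:u onto {9:b}
ground layer = {0:i, 8:u}
drop-orders for the pieces not yet dropped (sum over which currently-grounded one goes next):
  1 to go: {10} 1
  2 to go: {9,10} 1
  3 to go: {7,9,10} 1  {8,9,10} 1
  4 to go: {6,7,9,10} 1  {7,8,9,10} 2
  5 to go: {5,6,7,9,10} 1  {6,7,8,9,10} 3
  6 to go: {4,5,6,7,9,10} 1  {5,6,7,8,9,10} 4
  7 to go: {3,4,5,6,7,9,10} 1  {4,5,6,7,8,9,10} 5
  8 to go: {2,3,4,5,6,7,9,10} 1  {3,4,5,6,7,8,9,10} 6
  9 to go: {1,2,3,4,5,6,7,9,10} 1  {2,3,4,5,6,7,8,9,10} 7
  if 0:i drops first: 8 orders
  if 8:u drops first: 1 orders
heap linearizations: 9

9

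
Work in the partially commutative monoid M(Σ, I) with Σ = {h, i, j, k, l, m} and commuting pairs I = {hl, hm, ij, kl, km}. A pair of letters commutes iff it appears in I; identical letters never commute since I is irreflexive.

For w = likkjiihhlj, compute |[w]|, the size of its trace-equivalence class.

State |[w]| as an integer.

9

drop 0:l onto floor
drop 1:i onto {0:l}
drop 2:k onto {1:i}
drop 3:k onto {2:k}
drop 4:j onto {3:k}
drop 5:i onto {3:k}
drop 6:i onto {5:i}
drop 7:h onto {4:j, 6:i}
drop 8:h onto {7:h}
drop 9:l onto {4:j, 6:i}
drop 10:j onto {8:h, 9:l}
ground layer = {0:l}
drop-orders for the pieces not yet dropped (sum over which currently-grounded one goes next):
  1 to go: {10} 1
  2 to go: {8,10} 1  {9,10} 1
  3 to go: {7,8,10} 1  {8,9,10} 2
  4 to go: {7,8,9,10} 3
  5 to go: {4,7,8,9,10} 3  {6,7,8,9,10} 3
  6 to go: {4,6,7,8,9,10} 6  {5,6,7,8,9,10} 3
  7 to go: {4,5,6,7,8,9,10} 9
  8 to go: {3,4,5,6,7,8,9,10} 9
  9 to go: {2,3,4,5,6,7,8,9,10} 9
  if 0:l drops first: 9 orders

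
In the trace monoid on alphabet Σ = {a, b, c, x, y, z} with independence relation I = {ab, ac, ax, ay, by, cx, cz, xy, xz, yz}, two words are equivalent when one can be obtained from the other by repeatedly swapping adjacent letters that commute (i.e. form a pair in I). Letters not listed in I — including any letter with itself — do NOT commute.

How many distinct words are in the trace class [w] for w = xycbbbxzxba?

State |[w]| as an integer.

0(x) covers ∅
1(y) covers ∅
2(c) covers 1:y
3(b) covers 0:x, 2:c
4(b) covers 3:b
5(b) covers 4:b
6(x) covers 5:b
7(z) covers 5:b
8(x) covers 6:x
9(b) covers 7:z, 8:x
10(a) covers 7:z
floor of heap: 0:x, 1:y
completions by unplaced set U, small U first (add the entries for U minus each lowest piece of U):
  |U|=1: {9}:1  {10}:1
  |U|=2: {8,9}:1  {9,10}:2
  |U|=3: {6,8,9}:1  {7,9,10}:2  {8,9,10}:3
  |U|=4: {6,8,9,10}:4  {7,8,9,10}:5
  |U|=5: {6,7,8,9,10}:9
  |U|=6: {5,6,7,8,9,10}:9
  |U|=7: {4,5,6,7,8,9,10}:9
  |U|=8: {3,4,5,6,7,8,9,10}:9
  |U|=9: {0,3,4,5,6,7,8,9,10}:9  {2,3,4,5,6,7,8,9,10}:9
  start at 0(x): 9
  start at 1(y): 18
sum over floor = 27

27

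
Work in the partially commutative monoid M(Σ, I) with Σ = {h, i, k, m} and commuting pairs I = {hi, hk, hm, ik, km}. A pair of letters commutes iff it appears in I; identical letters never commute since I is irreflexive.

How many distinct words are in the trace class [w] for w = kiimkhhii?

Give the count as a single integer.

drop 0:k onto floor
drop 1:i onto floor
drop 2:i onto {1:i}
drop 3:m onto {2:i}
drop 4:k onto {0:k}
drop 5:h onto floor
drop 6:h onto {5:h}
drop 7:i onto {3:m}
drop 8:i onto {7:i}
ground layer = {0:k, 1:i, 5:h}
drop-orders for the pieces not yet dropped (sum over which currently-grounded one goes next):
  1 to go: {4} 1  {6} 1  {8} 1
  2 to go: {0,4} 1  {4,6} 2  {4,8} 2  {5,6} 1  {6,8} 2  {7,8} 1
  3 to go: {0,4,6} 3  {0,4,8} 3  {3,7,8} 1  {4,5,6} 3  {4,6,8} 6  {4,7,8} 3  {5,6,8} 3  {6,7,8} 3
  4 to go: {0,4,5,6} 6  {0,4,6,8} 12  {0,4,7,8} 6  {2,3,7,8} 1  {3,4,7,8} 4  {3,6,7,8} 4  {4,5,6,8} 12  {4,6,7,8} 12  {5,6,7,8} 6
  5 to go: {0,3,4,7,8} 10  {0,4,5,6,8} 30  {0,4,6,7,8} 30  {1,2,3,7,8} 1  {2,3,4,7,8} 5  {2,3,6,7,8} 5  {3,4,6,7,8} 20  {3,5,6,7,8} 10  {4,5,6,7,8} 30
  6 to go: {0,2,3,4,7,8} 15  {0,3,4,6,7,8} 60  {0,4,5,6,7,8} 90  {1,2,3,4,7,8} 6  {1,2,3,6,7,8} 6  {2,3,4,6,7,8} 30  {2,3,5,6,7,8} 15  {3,4,5,6,7,8} 60
  7 to go: {0,1,2,3,4,7,8} 21  {0,2,3,4,6,7,8} 105  {0,3,4,5,6,7,8} 210  {1,2,3,4,6,7,8} 42  {1,2,3,5,6,7,8} 21  {2,3,4,5,6,7,8} 105
  if 0:k drops first: 168 orders
  if 1:i drops first: 420 orders
  if 5:h drops first: 168 orders
heap linearizations: 756

756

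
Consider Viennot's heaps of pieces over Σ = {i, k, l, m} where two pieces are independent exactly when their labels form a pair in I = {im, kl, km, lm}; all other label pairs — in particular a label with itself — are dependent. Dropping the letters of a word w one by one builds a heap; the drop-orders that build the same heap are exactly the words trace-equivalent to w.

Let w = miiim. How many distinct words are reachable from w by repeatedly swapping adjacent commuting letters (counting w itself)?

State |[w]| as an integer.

#0=m has no predecessor
#1=i has no predecessor
#2=i depends on [1:i]
#3=i depends on [2:i]
#4=m depends on [0:m]
sources: [0:m, 1:i]
N(rest) = Σ N(rest − s) over sources s of rest; N(one piece) = 1:
  size 1 → [3]=1  [4]=1
  size 2 → [0,4]=1  [2,3]=1  [3,4]=2
  size 3 → [0,3,4]=3  [1,2,3]=1  [2,3,4]=3
  first=0(m) contributes 4
  first=1(i) contributes 6
|[w]| = 10

10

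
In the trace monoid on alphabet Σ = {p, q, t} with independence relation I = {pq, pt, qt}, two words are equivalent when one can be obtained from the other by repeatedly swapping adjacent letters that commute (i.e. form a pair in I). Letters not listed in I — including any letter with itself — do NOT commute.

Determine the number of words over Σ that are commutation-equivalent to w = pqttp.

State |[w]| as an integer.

drop 0:p onto floor
drop 1:q onto floor
drop 2:t onto floor
drop 3:t onto {2:t}
drop 4:p onto {0:p}
ground layer = {0:p, 1:q, 2:t}
drop-orders for the pieces not yet dropped (sum over which currently-grounded one goes next):
  1 to go: {1} 1  {3} 1  {4} 1
  2 to go: {0,4} 1  {1,3} 2  {1,4} 2  {2,3} 1  {3,4} 2
  3 to go: {0,1,4} 3  {0,3,4} 3  {1,2,3} 3  {1,3,4} 6  {2,3,4} 3
  if 0:p drops first: 12 orders
  if 1:q drops first: 6 orders
  if 2:t drops first: 12 orders
heap linearizations: 30

30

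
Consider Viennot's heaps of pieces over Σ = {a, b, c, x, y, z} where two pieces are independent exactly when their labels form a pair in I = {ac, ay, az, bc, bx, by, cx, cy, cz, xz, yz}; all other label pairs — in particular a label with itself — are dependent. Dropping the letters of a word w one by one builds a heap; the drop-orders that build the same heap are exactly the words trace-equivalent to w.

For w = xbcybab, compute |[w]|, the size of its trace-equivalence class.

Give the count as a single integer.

piece 0:x — minimal
piece 1:b — minimal
piece 2:c — minimal
piece 3:y rests on {0:x}
piece 4:b rests on {1:b}
piece 5:a rests on {0:x, 4:b}
piece 6:b rests on {5:a}
minimal pieces: {0:x, 1:b, 2:c}
ways to finish when only these pieces remain (= sum over removing one remaining piece with nothing left below it):
  1 left: {2}→1  {3}→1  {6}→1
  2 left: {2,3}→2  {2,6}→2  {3,6}→2  {5,6}→1
  3 left: {2,3,6}→6  {2,5,6}→3  {3,5,6}→3  {4,5,6}→1
  4 left: {0,3,5,6}→3  {1,4,5,6}→1  {2,3,5,6}→12  {2,4,5,6}→4  {3,4,5,6}→4
  5 left: {0,2,3,5,6}→15  {0,3,4,5,6}→7  {1,2,4,5,6}→5  {1,3,4,5,6}→5  {2,3,4,5,6}→20
  placing 0:x first → 30 extensions
  placing 1:b first → 42 extensions
  placing 2:c first → 12 extensions
total linear extensions = 84

84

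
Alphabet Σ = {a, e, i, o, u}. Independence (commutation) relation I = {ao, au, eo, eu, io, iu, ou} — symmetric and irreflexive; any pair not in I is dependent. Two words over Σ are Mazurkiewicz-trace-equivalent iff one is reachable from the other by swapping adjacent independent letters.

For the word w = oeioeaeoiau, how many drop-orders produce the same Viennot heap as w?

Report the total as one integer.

piece 0:o — minimal
piece 1:e — minimal
piece 2:i rests on {1:e}
piece 3:o rests on {0:o}
piece 4:e rests on {2:i}
piece 5:a rests on {4:e}
piece 6:e rests on {5:a}
piece 7:o rests on {3:o}
piece 8:i rests on {6:e}
piece 9:a rests on {8:i}
piece 10:u — minimal
minimal pieces: {0:o, 1:e, 10:u}
ways to finish when only these pieces remain (= sum over removing one remaining piece with nothing left below it):
  1 left: {7}→1  {9}→1  {10}→1
  2 left: {3,7}→1  {7,9}→2  {7,10}→2  {8,9}→1  {9,10}→2
  3 left: {0,3,7}→1  {3,7,9}→3  {3,7,10}→3  {6,8,9}→1  {7,8,9}→3  {7,9,10}→6  {8,9,10}→3
  4 left: {0,3,7,9}→4  {0,3,7,10}→4  {3,7,8,9}→6  {3,7,9,10}→12  {5,6,8,9}→1  {6,7,8,9}→4  {6,8,9,10}→4  {7,8,9,10}→12
  5 left: {0,3,7,8,9}→10  {0,3,7,9,10}→20  {3,6,7,8,9}→10  {3,7,8,9,10}→30  {4,5,6,8,9}→1  {5,6,7,8,9}→5  {5,6,8,9,10}→5  {6,7,8,9,10}→20
  6 left: {0,3,6,7,8,9}→20  {0,3,7,8,9,10}→60  {2,4,5,6,8,9}→1  {3,5,6,7,8,9}→15  {3,6,7,8,9,10}→60  {4,5,6,7,8,9}→6  {4,5,6,8,9,10}→6  {5,6,7,8,9,10}→30
  7 left: {0,3,5,6,7,8,9}→35  {0,3,6,7,8,9,10}→140  {1,2,4,5,6,8,9}→1  {2,4,5,6,7,8,9}→7  {2,4,5,6,8,9,10}→7  {3,4,5,6,7,8,9}→21  {3,5,6,7,8,9,10}→105  {4,5,6,7,8,9,10}→42
  8 left: {0,3,4,5,6,7,8,9}→56  {0,3,5,6,7,8,9,10}→280  {1,2,4,5,6,7,8,9}→8  {1,2,4,5,6,8,9,10}→8  {2,3,4,5,6,7,8,9}→28  {2,4,5,6,7,8,9,10}→56  {3,4,5,6,7,8,9,10}→168
  9 left: {0,2,3,4,5,6,7,8,9}→84  {0,3,4,5,6,7,8,9,10}→504  {1,2,3,4,5,6,7,8,9}→36  {1,2,4,5,6,7,8,9,10}→72  {2,3,4,5,6,7,8,9,10}→252
  placing 0:o first → 360 extensions
  placing 1:e first → 840 extensions
  placing 10:u first → 120 extensions
total linear extensions = 1320

1320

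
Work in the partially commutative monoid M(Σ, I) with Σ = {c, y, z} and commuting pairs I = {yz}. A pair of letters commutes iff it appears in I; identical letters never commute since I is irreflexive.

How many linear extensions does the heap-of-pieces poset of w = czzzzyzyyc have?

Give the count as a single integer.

56

#0=c has no predecessor
#1=z depends on [0:c]
#2=z depends on [1:z]
#3=z depends on [2:z]
#4=z depends on [3:z]
#5=y depends on [0:c]
#6=z depends on [4:z]
#7=y depends on [5:y]
#8=y depends on [7:y]
#9=c depends on [6:z, 8:y]
sources: [0:c]
N(rest) = Σ N(rest − s) over sources s of rest; N(one piece) = 1:
  size 1 → [9]=1
  size 2 → [6,9]=1  [8,9]=1
  size 3 → [4,6,9]=1  [6,8,9]=2  [7,8,9]=1
  size 4 → [3,4,6,9]=1  [4,6,8,9]=3  [5,7,8,9]=1  [6,7,8,9]=3
  size 5 → [2,3,4,6,9]=1  [3,4,6,8,9]=4  [4,6,7,8,9]=6  [5,6,7,8,9]=4
  size 6 → [1,2,3,4,6,9]=1  [2,3,4,6,8,9]=5  [3,4,6,7,8,9]=10  [4,5,6,7,8,9]=10
  size 7 → [1,2,3,4,6,8,9]=6  [2,3,4,6,7,8,9]=15  [3,4,5,6,7,8,9]=20
  size 8 → [1,2,3,4,6,7,8,9]=21  [2,3,4,5,6,7,8,9]=35
  first=0(c) contributes 56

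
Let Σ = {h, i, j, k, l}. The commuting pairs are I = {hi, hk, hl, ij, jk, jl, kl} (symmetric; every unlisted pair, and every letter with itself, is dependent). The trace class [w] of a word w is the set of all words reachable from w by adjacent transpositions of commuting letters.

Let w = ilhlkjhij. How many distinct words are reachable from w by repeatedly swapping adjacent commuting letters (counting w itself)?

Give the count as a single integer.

378

0(i) covers ∅
1(l) covers 0:i
2(h) covers ∅
3(l) covers 1:l
4(k) covers 0:i
5(j) covers 2:h
6(h) covers 5:j
7(i) covers 3:l, 4:k
8(j) covers 6:h
floor of heap: 0:i, 2:h
completions by unplaced set U, small U first (add the entries for U minus each lowest piece of U):
  |U|=1: {7}:1  {8}:1
  |U|=2: {3,7}:1  {4,7}:1  {6,8}:1  {7,8}:2
  |U|=3: {1,3,7}:1  {3,4,7}:2  {3,7,8}:3  {4,7,8}:3  {5,6,8}:1  {6,7,8}:3
  |U|=4: {1,3,4,7}:3  {1,3,7,8}:4  {2,5,6,8}:1  {3,4,7,8}:8  {3,6,7,8}:6  {4,6,7,8}:6  {5,6,7,8}:4
  |U|=5: {0,1,3,4,7}:3  {1,3,4,7,8}:15  {1,3,6,7,8}:10  {2,5,6,7,8}:5  {3,4,6,7,8}:20  {3,5,6,7,8}:10  {4,5,6,7,8}:10
  |U|=6: {0,1,3,4,7,8}:18  {1,3,4,6,7,8}:45  {1,3,5,6,7,8}:20  {2,3,5,6,7,8}:15  {2,4,5,6,7,8}:15  {3,4,5,6,7,8}:40
  |U|=7: {0,1,3,4,6,7,8}:63  {1,2,3,5,6,7,8}:35  {1,3,4,5,6,7,8}:105  {2,3,4,5,6,7,8}:70
  start at 0(i): 210
  start at 2(h): 168
sum over floor = 378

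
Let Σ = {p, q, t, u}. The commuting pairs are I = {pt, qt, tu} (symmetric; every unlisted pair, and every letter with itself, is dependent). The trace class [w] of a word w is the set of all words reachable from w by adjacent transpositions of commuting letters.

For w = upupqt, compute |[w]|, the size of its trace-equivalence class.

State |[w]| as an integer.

6

drop 0:u onto floor
drop 1:p onto {0:u}
drop 2:u onto {1:p}
drop 3:p onto {2:u}
drop 4:q onto {3:p}
drop 5:t onto floor
ground layer = {0:u, 5:t}
drop-orders for the pieces not yet dropped (sum over which currently-grounded one goes next):
  1 to go: {4} 1  {5} 1
  2 to go: {3,4} 1  {4,5} 2
  3 to go: {2,3,4} 1  {3,4,5} 3
  4 to go: {1,2,3,4} 1  {2,3,4,5} 4
  if 0:u drops first: 5 orders
  if 5:t drops first: 1 orders
heap linearizations: 6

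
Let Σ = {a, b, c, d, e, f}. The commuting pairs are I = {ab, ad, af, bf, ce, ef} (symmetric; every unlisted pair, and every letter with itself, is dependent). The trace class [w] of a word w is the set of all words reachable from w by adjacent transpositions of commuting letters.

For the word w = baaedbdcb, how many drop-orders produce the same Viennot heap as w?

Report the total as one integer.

3

drop 0:b onto floor
drop 1:a onto floor
drop 2:a onto {1:a}
drop 3:e onto {0:b, 2:a}
drop 4:d onto {3:e}
drop 5:b onto {4:d}
drop 6:d onto {5:b}
drop 7:c onto {6:d}
drop 8:b onto {7:c}
ground layer = {0:b, 1:a}
drop-orders for the pieces not yet dropped (sum over which currently-grounded one goes next):
  1 to go: {8} 1
  2 to go: {7,8} 1
  3 to go: {6,7,8} 1
  4 to go: {5,6,7,8} 1
  5 to go: {4,5,6,7,8} 1
  6 to go: {3,4,5,6,7,8} 1
  7 to go: {0,3,4,5,6,7,8} 1  {2,3,4,5,6,7,8} 1
  if 0:b drops first: 1 orders
  if 1:a drops first: 2 orders
heap linearizations: 3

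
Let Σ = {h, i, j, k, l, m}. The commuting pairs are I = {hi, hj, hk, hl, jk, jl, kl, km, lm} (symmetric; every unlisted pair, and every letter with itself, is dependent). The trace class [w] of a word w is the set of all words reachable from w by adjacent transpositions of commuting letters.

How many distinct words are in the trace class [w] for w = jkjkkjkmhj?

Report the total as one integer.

420

piece 0:j — minimal
piece 1:k — minimal
piece 2:j rests on {0:j}
piece 3:k rests on {1:k}
piece 4:k rests on {3:k}
piece 5:j rests on {2:j}
piece 6:k rests on {4:k}
piece 7:m rests on {5:j}
piece 8:h rests on {7:m}
piece 9:j rests on {7:m}
minimal pieces: {0:j, 1:k}
ways to finish when only these pieces remain (= sum over removing one remaining piece with nothing left below it):
  1 left: {6}→1  {8}→1  {9}→1
  2 left: {4,6}→1  {6,8}→2  {6,9}→2  {8,9}→2
  3 left: {3,4,6}→1  {4,6,8}→3  {4,6,9}→3  {6,8,9}→6  {7,8,9}→2
  4 left: {1,3,4,6}→1  {3,4,6,8}→4  {3,4,6,9}→4  {4,6,8,9}→12  {5,7,8,9}→2  {6,7,8,9}→8
  5 left: {1,3,4,6,8}→5  {1,3,4,6,9}→5  {2,5,7,8,9}→2  {3,4,6,8,9}→20  {4,6,7,8,9}→20  {5,6,7,8,9}→10
  6 left: {0,2,5,7,8,9}→2  {1,3,4,6,8,9}→30  {2,5,6,7,8,9}→12  {3,4,6,7,8,9}→40  {4,5,6,7,8,9}→30
  7 left: {0,2,5,6,7,8,9}→14  {1,3,4,6,7,8,9}→70  {2,4,5,6,7,8,9}→42  {3,4,5,6,7,8,9}→70
  8 left: {0,2,4,5,6,7,8,9}→56  {1,3,4,5,6,7,8,9}→140  {2,3,4,5,6,7,8,9}→112
  placing 0:j first → 252 extensions
  placing 1:k first → 168 extensions
total linear extensions = 420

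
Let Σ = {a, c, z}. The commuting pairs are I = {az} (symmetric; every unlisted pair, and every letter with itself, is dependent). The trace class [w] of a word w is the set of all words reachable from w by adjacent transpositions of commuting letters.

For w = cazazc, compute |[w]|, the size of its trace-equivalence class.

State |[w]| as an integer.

6

#0=c has no predecessor
#1=a depends on [0:c]
#2=z depends on [0:c]
#3=a depends on [1:a]
#4=z depends on [2:z]
#5=c depends on [3:a, 4:z]
sources: [0:c]
N(rest) = Σ N(rest − s) over sources s of rest; N(one piece) = 1:
  size 1 → [5]=1
  size 2 → [3,5]=1  [4,5]=1
  size 3 → [1,3,5]=1  [2,4,5]=1  [3,4,5]=2
  size 4 → [1,3,4,5]=3  [2,3,4,5]=3
  first=0(c) contributes 6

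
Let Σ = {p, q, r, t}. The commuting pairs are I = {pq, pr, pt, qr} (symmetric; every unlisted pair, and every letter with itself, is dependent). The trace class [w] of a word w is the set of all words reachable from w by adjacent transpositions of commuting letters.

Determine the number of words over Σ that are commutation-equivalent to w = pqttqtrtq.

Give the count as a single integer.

piece 0:p — minimal
piece 1:q — minimal
piece 2:t rests on {1:q}
piece 3:t rests on {2:t}
piece 4:q rests on {3:t}
piece 5:t rests on {4:q}
piece 6:r rests on {5:t}
piece 7:t rests on {6:r}
piece 8:q rests on {7:t}
minimal pieces: {0:p, 1:q}
ways to finish when only these pieces remain (= sum over removing one remaining piece with nothing left below it):
  1 left: {0}→1  {8}→1
  2 left: {0,8}→2  {7,8}→1
  3 left: {0,7,8}→3  {6,7,8}→1
  4 left: {0,6,7,8}→4  {5,6,7,8}→1
  5 left: {0,5,6,7,8}→5  {4,5,6,7,8}→1
  6 left: {0,4,5,6,7,8}→6  {3,4,5,6,7,8}→1
  7 left: {0,3,4,5,6,7,8}→7  {2,3,4,5,6,7,8}→1
  placing 0:p first → 1 extensions
  placing 1:q first → 8 extensions
total linear extensions = 9

9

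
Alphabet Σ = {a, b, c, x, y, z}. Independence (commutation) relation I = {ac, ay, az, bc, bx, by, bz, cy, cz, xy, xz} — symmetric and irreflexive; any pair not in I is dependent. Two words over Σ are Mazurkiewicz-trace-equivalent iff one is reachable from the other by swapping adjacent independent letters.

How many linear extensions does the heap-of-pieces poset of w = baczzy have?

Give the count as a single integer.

60

0(b) covers ∅
1(a) covers 0:b
2(c) covers ∅
3(z) covers ∅
4(z) covers 3:z
5(y) covers 4:z
floor of heap: 0:b, 2:c, 3:z
completions by unplaced set U, small U first (add the entries for U minus each lowest piece of U):
  |U|=1: {1}:1  {2}:1  {5}:1
  |U|=2: {0,1}:1  {1,2}:2  {1,5}:2  {2,5}:2  {4,5}:1
  |U|=3: {0,1,2}:3  {0,1,5}:3  {1,2,5}:6  {1,4,5}:3  {2,4,5}:3  {3,4,5}:1
  |U|=4: {0,1,2,5}:12  {0,1,4,5}:6  {1,2,4,5}:12  {1,3,4,5}:4  {2,3,4,5}:4
  start at 0(b): 20
  start at 2(c): 10
  start at 3(z): 30
sum over floor = 60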